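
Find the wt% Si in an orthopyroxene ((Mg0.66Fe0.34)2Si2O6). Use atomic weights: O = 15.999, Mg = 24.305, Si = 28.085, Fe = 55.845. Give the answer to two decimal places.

M((Mg0.66Fe0.34)2Si2O6) = 222.221 g/mol.
Si contributes 2 × 28.085 = 56.170 g per mole.
56.170/222.221 = 0.2528 → 25.28%.

25.28 weight percent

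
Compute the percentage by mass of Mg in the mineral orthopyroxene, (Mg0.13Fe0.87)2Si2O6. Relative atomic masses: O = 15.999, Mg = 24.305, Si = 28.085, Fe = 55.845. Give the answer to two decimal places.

M((Mg0.13Fe0.87)2Si2O6) = 255.654 g/mol.
Mg contributes 0.26 × 24.305 = 6.319 g per mole.
6.319/255.654 = 0.0247 → 2.47%.

2.47 mass %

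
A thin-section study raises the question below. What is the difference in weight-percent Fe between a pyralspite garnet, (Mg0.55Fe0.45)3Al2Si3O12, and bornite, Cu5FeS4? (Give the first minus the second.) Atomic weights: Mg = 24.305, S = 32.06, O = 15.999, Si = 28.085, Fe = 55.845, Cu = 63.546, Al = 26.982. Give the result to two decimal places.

5.79 percentage points

Fe in (Mg0.55Fe0.45)3Al2Si3O12: molar mass 445.701 g/mol; 1.35×55.845 = 75.391 g → 16.92 wt%.
Fe in Cu5FeS4: molar mass 501.815 g/mol; 1×55.845 = 55.845 g → 11.13 wt%.
Difference = 16.92 − 11.13 = 5.79 percentage points.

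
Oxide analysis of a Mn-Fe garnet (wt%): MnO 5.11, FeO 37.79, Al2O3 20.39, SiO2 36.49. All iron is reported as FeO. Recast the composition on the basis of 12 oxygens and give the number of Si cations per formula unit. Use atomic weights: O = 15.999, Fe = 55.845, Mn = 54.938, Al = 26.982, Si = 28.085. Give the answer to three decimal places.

5.11 wt% MnO ÷ 70.937 g/mol = 0.07204 mol, giving 0.07204 Mn and 0.07204 O.
37.79 wt% FeO ÷ 71.844 g/mol = 0.52600 mol, giving 0.52600 Fe and 0.52600 O.
20.39 wt% Al2O3 ÷ 101.961 g/mol = 0.19998 mol, giving 0.39996 Al and 0.59994 O.
36.49 wt% SiO2 ÷ 60.083 g/mol = 0.60733 mol, giving 0.60733 Si and 1.21466 O.
Oxygen sums to 2.41264; scaling by 12/2.41264 = 4.97380 puts the formula on 12 O.
Si: 0.60733 × 4.97380 = 3.021 atoms per formula unit.

3.021 Si apfu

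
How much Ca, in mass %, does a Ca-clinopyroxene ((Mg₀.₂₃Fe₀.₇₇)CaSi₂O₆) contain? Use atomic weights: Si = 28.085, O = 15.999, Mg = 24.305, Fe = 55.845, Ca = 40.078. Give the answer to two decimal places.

M((Mg₀.₂₃Fe₀.₇₇)CaSi₂O₆) = 240.833 g/mol.
Ca contributes 1 × 40.078 = 40.078 g per mole.
40.078/240.833 = 0.1664 → 16.64%.

16.64 mass %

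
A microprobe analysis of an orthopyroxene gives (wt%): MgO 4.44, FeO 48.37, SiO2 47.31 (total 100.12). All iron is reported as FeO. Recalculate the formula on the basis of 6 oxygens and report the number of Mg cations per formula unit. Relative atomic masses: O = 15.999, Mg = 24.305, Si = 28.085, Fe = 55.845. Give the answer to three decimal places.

0.280 Mg apfu

MgO (M=40.304): mol = 0.11016; Mg = 0.11016, O = 0.11016.
FeO (M=71.844): mol = 0.67326; Fe = 0.67326, O = 0.67326.
SiO2 (M=60.083): mol = 0.78741; Si = 0.78741, O = 1.57482.
ΣO = 2.35824; factor = 6/ΣO = 2.54427.
Mg apfu = 0.11016 × 2.54427 = 0.280.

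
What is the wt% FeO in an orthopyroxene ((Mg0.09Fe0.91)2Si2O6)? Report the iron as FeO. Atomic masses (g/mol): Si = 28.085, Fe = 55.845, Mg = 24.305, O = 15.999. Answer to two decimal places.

50.65 wt%

Molar mass of (Mg0.09Fe0.91)2Si2O6 = 0.18·24.305 + 1.82·55.845 + 2·28.085 + 6·15.999 = 258.177 g/mol.
Each formula unit contains 1.82 Fe, equivalent to 1.82/1 = 1.8200 mol FeO.
M(FeO) = 1×55.845 + 1×15.999 = 71.844 g/mol.
Mass of FeO per formula unit = 1.8200 × 71.844 = 130.756 g.
FeO wt% = 130.756 / 258.177 × 100 = 50.65%.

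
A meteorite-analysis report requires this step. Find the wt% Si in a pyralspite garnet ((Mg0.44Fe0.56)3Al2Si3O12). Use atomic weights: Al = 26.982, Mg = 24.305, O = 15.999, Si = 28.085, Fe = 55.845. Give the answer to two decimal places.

Formula mass = 1.32×24.305 + 1.68×55.845 + 2×26.982 + 3×28.085 + 12×15.999 = 456.109 g/mol, of which 84.255 g is Si.
So Si makes up 84.255/456.109 = 0.1847 of the mass, i.e. 18.47%.

18.47 mass %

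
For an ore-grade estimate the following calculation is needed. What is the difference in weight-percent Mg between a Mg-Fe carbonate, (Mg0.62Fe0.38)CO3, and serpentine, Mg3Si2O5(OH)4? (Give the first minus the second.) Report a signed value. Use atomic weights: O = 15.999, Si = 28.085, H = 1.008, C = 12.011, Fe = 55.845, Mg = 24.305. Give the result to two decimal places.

-10.66 percentage points

First mineral: 15.069 g Mg in 96.298 g formula = 15.65 wt% Mg.
Second mineral: 72.915 g Mg in 277.108 g formula = 26.31 wt% Mg.
15.65% − 26.31% gives a difference of -10.66 percentage points.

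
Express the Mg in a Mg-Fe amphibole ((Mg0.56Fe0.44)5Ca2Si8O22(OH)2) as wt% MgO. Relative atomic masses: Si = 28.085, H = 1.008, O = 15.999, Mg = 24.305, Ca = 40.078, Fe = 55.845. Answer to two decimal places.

12.80 wt%

Molar mass of (Mg0.56Fe0.44)5Ca2Si8O22(OH)2 = 2.80×24.305 + 2.20×55.845 + 2×40.078 + 8×28.085 + 24×15.999 + 2×1.008 = 881.741 g/mol.
Each formula unit contains 2.80 Mg, equivalent to 2.80/1 = 2.8000 mol MgO.
M(MgO) = 1×24.305 + 1×15.999 = 40.304 g/mol.
Mass of MgO per formula unit = 2.8000 × 40.304 = 112.851 g.
MgO wt% = 112.851 / 881.741 × 100 = 12.80%.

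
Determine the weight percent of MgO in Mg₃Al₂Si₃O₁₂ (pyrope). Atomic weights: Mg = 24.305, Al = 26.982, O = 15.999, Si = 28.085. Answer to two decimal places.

Formula mass = 403.122 g/mol.
3 Mg → 3.0000 mol MgO per formula unit; M(MgO) = 40.304, so MgO mass = 120.912 g.
120.912/403.122 × 100 = 29.99 wt%.

29.99 wt%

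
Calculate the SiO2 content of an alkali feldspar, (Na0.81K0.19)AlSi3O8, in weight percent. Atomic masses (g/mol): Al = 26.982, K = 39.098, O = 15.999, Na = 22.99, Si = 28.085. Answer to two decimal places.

Formula mass = 265.280 g/mol.
3 Si → 3.0000 mol SiO2 per formula unit; M(SiO2) = 60.083, so SiO2 mass = 180.249 g.
180.249/265.280 × 100 = 67.95 wt%.

67.95 wt%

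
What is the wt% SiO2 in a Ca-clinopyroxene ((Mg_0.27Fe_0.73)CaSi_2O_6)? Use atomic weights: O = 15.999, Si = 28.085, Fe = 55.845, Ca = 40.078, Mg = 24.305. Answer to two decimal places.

50.16 wt%

Molar mass of (Mg_0.27Fe_0.73)CaSi_2O_6 = 0.27×24.305 + 0.73×55.845 + 1×40.078 + 2×28.085 + 6×15.999 = 239.571 g/mol.
Each formula unit contains 2 Si, equivalent to 2/1 = 2.0000 mol SiO2.
M(SiO2) = 1×28.085 + 2×15.999 = 60.083 g/mol.
Mass of SiO2 per formula unit = 2.0000 × 60.083 = 120.166 g.
SiO2 wt% = 120.166 / 239.571 × 100 = 50.16%.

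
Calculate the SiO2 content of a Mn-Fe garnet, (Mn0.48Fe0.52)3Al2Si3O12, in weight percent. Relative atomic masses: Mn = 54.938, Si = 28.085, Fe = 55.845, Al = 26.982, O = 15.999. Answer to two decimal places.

Molar mass of (Mn0.48Fe0.52)3Al2Si3O12 = 1.44·54.938 + 1.56·55.845 + 2·26.982 + 3·28.085 + 12·15.999 = 496.436 g/mol.
Each formula unit contains 3 Si, equivalent to 3/1 = 3.0000 mol SiO2.
M(SiO2) = 1×28.085 + 2×15.999 = 60.083 g/mol.
Mass of SiO2 per formula unit = 3.0000 × 60.083 = 180.249 g.
SiO2 wt% = 180.249 / 496.436 × 100 = 36.31%.

36.31 wt%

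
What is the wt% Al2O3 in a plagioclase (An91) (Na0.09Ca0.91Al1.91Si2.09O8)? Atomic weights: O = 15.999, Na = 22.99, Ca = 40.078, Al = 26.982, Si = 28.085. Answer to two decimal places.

M(Na0.09Ca0.91Al1.91Si2.09O8) = 276.765 g/mol; M(Al2O3) = 101.961 g/mol.
Moles Al2O3 per formula unit = 1.91 Al ÷ 2 = 0.9550.
Al2O3 fraction = (0.9550 × 101.961) / 276.765 = 97.373/276.765 = 0.3518.

35.18 wt%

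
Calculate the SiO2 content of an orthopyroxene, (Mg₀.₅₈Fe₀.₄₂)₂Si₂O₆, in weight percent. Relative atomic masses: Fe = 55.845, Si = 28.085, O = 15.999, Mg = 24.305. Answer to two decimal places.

Molar mass of (Mg₀.₅₈Fe₀.₄₂)₂Si₂O₆ = 1.16*24.305 + 0.84*55.845 + 2*28.085 + 6*15.999 = 227.268 g/mol.
Each formula unit contains 2 Si, equivalent to 2/1 = 2.0000 mol SiO2.
M(SiO2) = 1×28.085 + 2×15.999 = 60.083 g/mol.
Mass of SiO2 per formula unit = 2.0000 × 60.083 = 120.166 g.
SiO2 wt% = 120.166 / 227.268 × 100 = 52.87%.

52.87 wt%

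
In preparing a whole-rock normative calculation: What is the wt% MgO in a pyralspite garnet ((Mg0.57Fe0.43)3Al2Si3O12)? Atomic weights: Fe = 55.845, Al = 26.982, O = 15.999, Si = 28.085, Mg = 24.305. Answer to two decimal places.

15.53 wt%

Formula mass = 443.809 g/mol.
1.71 Mg → 1.7100 mol MgO per formula unit; M(MgO) = 40.304, so MgO mass = 68.920 g.
68.920/443.809 × 100 = 15.53 wt%.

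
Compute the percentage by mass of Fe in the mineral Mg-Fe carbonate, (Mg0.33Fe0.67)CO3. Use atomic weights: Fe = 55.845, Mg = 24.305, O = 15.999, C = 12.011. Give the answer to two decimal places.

35.48 mass %

M((Mg0.33Fe0.67)CO3) = 105.445 g/mol.
Fe contributes 0.67 × 55.845 = 37.416 g per mole.
37.416/105.445 = 0.3548 → 35.48%.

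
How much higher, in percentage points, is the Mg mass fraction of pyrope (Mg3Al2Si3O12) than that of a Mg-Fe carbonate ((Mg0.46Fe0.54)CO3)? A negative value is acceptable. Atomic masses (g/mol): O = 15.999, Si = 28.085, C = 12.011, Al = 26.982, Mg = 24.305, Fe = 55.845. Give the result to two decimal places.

Mg in Mg3Al2Si3O12: molar mass 403.122 g/mol; 3×24.305 = 72.915 g → 18.09 wt%.
Mg in (Mg0.46Fe0.54)CO3: molar mass 101.345 g/mol; 0.46×24.305 = 11.180 g → 11.03 wt%.
Difference = 18.09 − 11.03 = 7.06 percentage points.

7.06 percentage points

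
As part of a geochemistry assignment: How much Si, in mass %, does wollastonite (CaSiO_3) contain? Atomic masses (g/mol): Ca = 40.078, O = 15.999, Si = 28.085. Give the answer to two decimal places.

24.18 mass %

M(CaSiO_3) = 116.160 g/mol.
Si contributes 1 × 28.085 = 28.085 g per mole.
28.085/116.160 = 0.2418 → 24.18%.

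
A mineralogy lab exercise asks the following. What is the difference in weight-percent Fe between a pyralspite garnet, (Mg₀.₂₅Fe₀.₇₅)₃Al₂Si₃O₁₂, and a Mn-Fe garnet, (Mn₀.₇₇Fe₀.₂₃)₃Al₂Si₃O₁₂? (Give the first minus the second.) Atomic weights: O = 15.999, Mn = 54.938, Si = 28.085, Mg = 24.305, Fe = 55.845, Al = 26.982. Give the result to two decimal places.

Fe in (Mg₀.₂₅Fe₀.₇₅)₃Al₂Si₃O₁₂: molar mass 474.087 g/mol; 2.25×55.845 = 125.651 g → 26.50 wt%.
Fe in (Mn₀.₇₇Fe₀.₂₃)₃Al₂Si₃O₁₂: molar mass 495.647 g/mol; 0.69×55.845 = 38.533 g → 7.77 wt%.
Difference = 26.50 − 7.77 = 18.73 percentage points.

18.73 percentage points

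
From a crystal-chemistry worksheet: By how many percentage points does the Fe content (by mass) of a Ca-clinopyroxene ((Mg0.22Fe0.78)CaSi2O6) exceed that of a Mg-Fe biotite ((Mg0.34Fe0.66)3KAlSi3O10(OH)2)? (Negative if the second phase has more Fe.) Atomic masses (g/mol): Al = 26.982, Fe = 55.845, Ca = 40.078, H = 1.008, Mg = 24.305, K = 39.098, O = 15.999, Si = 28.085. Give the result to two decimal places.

M((Mg0.22Fe0.78)CaSi2O6) = 241.148 g/mol, so wt% Fe = 43.559/241.148 × 100 = 18.06%.
M((Mg0.34Fe0.66)3KAlSi3O10(OH)2) = 479.703 g/mol, so wt% Fe = 110.573/479.703 × 100 = 23.05%.
18.06 − 23.05 = -4.99 pp.

-4.99 percentage points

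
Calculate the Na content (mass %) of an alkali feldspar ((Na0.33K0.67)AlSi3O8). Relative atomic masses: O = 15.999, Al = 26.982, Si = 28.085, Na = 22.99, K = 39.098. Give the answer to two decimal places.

2.78 mass %

Molar mass of (Na0.33K0.67)AlSi3O8: 0.33×22.99 + 0.67×39.098 + 1×26.982 + 3×28.085 + 8×15.999 = 273.011 g/mol.
Mass of Na per formula unit: 0.33 × 22.99 = 7.587 g.
Weight fraction Na = 7.587 / 273.011 = 0.0278.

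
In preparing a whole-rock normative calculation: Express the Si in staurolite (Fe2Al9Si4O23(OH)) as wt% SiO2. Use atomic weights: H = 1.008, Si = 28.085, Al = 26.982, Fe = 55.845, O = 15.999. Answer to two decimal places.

M(Fe2Al9Si4O23(OH)) = 851.852 g/mol; M(SiO2) = 60.083 g/mol.
Moles SiO2 per formula unit = 4 Si ÷ 1 = 4.0000.
SiO2 fraction = (4.0000 × 60.083) / 851.852 = 240.332/851.852 = 0.2821.

28.21 wt%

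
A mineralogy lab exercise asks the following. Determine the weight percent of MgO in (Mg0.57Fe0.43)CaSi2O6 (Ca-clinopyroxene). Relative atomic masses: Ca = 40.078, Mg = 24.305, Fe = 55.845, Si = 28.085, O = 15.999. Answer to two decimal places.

9.98 wt%

Molar mass of (Mg0.57Fe0.43)CaSi2O6 = 0.57*24.305 + 0.43*55.845 + 1*40.078 + 2*28.085 + 6*15.999 = 230.109 g/mol.
Each formula unit contains 0.57 Mg, equivalent to 0.57/1 = 0.5700 mol MgO.
M(MgO) = 1×24.305 + 1×15.999 = 40.304 g/mol.
Mass of MgO per formula unit = 0.5700 × 40.304 = 22.973 g.
MgO wt% = 22.973 / 230.109 × 100 = 9.98%.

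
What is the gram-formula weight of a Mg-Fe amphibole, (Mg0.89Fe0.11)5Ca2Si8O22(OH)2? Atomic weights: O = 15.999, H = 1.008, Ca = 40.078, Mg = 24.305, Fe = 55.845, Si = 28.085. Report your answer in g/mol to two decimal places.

M = 4.45×24.305 + 0.55×55.845 + 2×40.078 + 8×28.085 + 24×15.999 + 2×1.008

829.70 g/mol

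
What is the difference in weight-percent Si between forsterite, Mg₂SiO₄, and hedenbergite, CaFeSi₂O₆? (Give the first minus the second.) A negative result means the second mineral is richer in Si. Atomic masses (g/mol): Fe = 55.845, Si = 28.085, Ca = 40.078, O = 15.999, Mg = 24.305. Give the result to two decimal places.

-2.68 percentage points

M(Mg₂SiO₄) = 140.691 g/mol, so wt% Si = 28.085/140.691 × 100 = 19.96%.
M(CaFeSi₂O₆) = 248.087 g/mol, so wt% Si = 56.170/248.087 × 100 = 22.64%.
19.96 − 22.64 = -2.68 pp.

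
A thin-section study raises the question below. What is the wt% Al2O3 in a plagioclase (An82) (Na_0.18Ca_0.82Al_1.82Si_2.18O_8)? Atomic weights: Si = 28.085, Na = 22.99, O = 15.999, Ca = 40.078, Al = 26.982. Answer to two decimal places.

Molar mass of Na_0.18Ca_0.82Al_1.82Si_2.18O_8 = 0.18*22.99 + 0.82*40.078 + 1.82*26.982 + 2.18*28.085 + 8*15.999 = 275.327 g/mol.
Each formula unit contains 1.82 Al, equivalent to 1.82/2 = 0.9100 mol Al2O3.
M(Al2O3) = 2×26.982 + 3×15.999 = 101.961 g/mol.
Mass of Al2O3 per formula unit = 0.9100 × 101.961 = 92.785 g.
Al2O3 wt% = 92.785 / 275.327 × 100 = 33.70%.

33.70 wt%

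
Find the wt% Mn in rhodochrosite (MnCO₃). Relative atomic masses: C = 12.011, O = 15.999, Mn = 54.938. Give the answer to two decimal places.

47.79 wt%

Molar mass of MnCO₃: 1×54.938 + 1×12.011 + 3×15.999 = 114.946 g/mol.
Mass of Mn per formula unit: 1 × 54.938 = 54.938 g.
Weight fraction Mn = 54.938 / 114.946 = 0.4779.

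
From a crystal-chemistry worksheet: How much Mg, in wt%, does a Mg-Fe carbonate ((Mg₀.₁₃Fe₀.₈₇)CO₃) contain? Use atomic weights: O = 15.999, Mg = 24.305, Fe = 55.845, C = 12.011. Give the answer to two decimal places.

Molar mass of (Mg₀.₁₃Fe₀.₈₇)CO₃: 0.13·24.305 + 0.87·55.845 + 1·12.011 + 3·15.999 = 111.753 g/mol.
Mass of Mg per formula unit: 0.13 × 24.305 = 3.160 g.
Weight fraction Mg = 3.160 / 111.753 = 0.0283.

2.83 wt%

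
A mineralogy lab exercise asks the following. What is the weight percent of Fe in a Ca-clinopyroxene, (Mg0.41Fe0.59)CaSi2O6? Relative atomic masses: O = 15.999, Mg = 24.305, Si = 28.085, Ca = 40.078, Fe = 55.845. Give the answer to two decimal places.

Formula mass = 0.41·24.305 + 0.59·55.845 + 1·40.078 + 2·28.085 + 6·15.999 = 235.156 g/mol, of which 32.949 g is Fe.
So Fe makes up 32.949/235.156 = 0.1401 of the mass, i.e. 14.01%.

14.01 wt%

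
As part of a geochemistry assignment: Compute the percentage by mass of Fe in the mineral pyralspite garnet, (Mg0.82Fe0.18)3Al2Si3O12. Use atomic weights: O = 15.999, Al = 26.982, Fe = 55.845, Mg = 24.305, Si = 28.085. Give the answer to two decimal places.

M((Mg0.82Fe0.18)3Al2Si3O12) = 420.154 g/mol.
Fe contributes 0.54 × 55.845 = 30.156 g per mole.
30.156/420.154 = 0.0718 → 7.18%.

7.18 wt%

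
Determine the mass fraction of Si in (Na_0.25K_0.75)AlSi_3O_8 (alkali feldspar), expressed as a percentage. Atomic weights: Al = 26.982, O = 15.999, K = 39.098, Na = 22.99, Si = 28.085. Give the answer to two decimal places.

M((Na_0.25K_0.75)AlSi_3O_8) = 274.300 g/mol.
Si contributes 3 × 28.085 = 84.255 g per mole.
84.255/274.300 = 0.3072 → 30.72%.

30.72 weight percent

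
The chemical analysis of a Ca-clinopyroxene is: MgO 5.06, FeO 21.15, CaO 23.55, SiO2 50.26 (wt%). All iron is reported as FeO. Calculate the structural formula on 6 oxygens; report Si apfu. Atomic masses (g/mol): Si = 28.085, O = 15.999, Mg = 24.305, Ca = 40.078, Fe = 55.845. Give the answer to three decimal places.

MgO (M=40.304): mol = 0.12555; Mg = 0.12555, O = 0.12555.
FeO (M=71.844): mol = 0.29439; Fe = 0.29439, O = 0.29439.
CaO (M=56.077): mol = 0.41996; Ca = 0.41996, O = 0.41996.
SiO2 (M=60.083): mol = 0.83651; Si = 0.83651, O = 1.67302.
ΣO = 2.51292; factor = 6/ΣO = 2.38766.
Si apfu = 0.83651 × 2.38766 = 1.997.

1.997 Si apfu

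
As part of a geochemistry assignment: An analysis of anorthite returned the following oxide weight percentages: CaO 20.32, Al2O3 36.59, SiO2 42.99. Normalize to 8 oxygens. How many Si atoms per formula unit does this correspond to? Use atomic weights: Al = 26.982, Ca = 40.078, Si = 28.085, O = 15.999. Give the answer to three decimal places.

CaO (M=56.077): mol = 0.36236; Ca = 0.36236, O = 0.36236.
Al2O3 (M=101.961): mol = 0.35886; Al = 0.71772, O = 1.07658.
SiO2 (M=60.083): mol = 0.71551; Si = 0.71551, O = 1.43102.
ΣO = 2.86996; factor = 8/ΣO = 2.78750.
Si apfu = 0.71551 × 2.78750 = 1.994.

1.994 Si apfu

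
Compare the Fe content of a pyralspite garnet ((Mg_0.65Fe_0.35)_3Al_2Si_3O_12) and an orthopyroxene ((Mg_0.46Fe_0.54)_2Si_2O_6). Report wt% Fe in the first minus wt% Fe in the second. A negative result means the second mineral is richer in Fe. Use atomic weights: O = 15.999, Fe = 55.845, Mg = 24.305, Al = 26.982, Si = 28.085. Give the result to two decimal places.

M((Mg_0.65Fe_0.35)_3Al_2Si_3O_12) = 436.239 g/mol, so wt% Fe = 58.637/436.239 × 100 = 13.44%.
M((Mg_0.46Fe_0.54)_2Si_2O_6) = 234.837 g/mol, so wt% Fe = 60.313/234.837 × 100 = 25.68%.
13.44 − 25.68 = -12.24 pp.

-12.24 percentage points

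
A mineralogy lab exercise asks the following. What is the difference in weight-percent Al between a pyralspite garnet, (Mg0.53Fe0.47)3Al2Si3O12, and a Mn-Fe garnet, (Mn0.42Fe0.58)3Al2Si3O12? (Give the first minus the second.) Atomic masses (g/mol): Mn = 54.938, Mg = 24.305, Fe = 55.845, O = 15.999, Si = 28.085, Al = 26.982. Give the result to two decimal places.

M((Mg0.53Fe0.47)3Al2Si3O12) = 447.593 g/mol, so wt% Al = 53.964/447.593 × 100 = 12.06%.
M((Mn0.42Fe0.58)3Al2Si3O12) = 496.599 g/mol, so wt% Al = 53.964/496.599 × 100 = 10.87%.
12.06 − 10.87 = 1.19 pp.

1.19 percentage points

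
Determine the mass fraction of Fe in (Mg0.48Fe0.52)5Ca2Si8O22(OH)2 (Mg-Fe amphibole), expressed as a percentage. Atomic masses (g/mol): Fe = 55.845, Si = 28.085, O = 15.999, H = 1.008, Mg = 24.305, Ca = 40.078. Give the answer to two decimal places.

M((Mg0.48Fe0.52)5Ca2Si8O22(OH)2) = 894.357 g/mol.
Fe contributes 2.60 × 55.845 = 145.197 g per mole.
145.197/894.357 = 0.1623 → 16.23%.

16.23 weight percent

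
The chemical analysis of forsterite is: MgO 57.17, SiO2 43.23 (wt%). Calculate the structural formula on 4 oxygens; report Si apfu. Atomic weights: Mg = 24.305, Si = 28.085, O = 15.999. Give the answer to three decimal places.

MgO: 57.17/40.304 = 1.41847 mol → 1.41847 mol Mg, 1.41847 mol O.
SiO2: 43.23/60.083 = 0.71950 mol → 0.71950 mol Si, 1.43900 mol O.
Total oxygen = 2.85747 mol. Normalization factor = 4/2.85747 = 1.39984.
Si per 4 O = 0.71950 × 1.39984 = 1.007.

1.007 Si apfu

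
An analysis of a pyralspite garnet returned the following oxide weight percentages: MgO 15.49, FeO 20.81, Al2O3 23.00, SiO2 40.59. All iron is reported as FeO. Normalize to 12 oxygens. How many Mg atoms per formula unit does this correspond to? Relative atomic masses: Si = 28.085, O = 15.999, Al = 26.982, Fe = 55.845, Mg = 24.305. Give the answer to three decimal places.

15.49 wt% MgO ÷ 40.304 g/mol = 0.38433 mol, giving 0.38433 Mg and 0.38433 O.
20.81 wt% FeO ÷ 71.844 g/mol = 0.28966 mol, giving 0.28966 Fe and 0.28966 O.
23.00 wt% Al2O3 ÷ 101.961 g/mol = 0.22558 mol, giving 0.45116 Al and 0.67674 O.
40.59 wt% SiO2 ÷ 60.083 g/mol = 0.67557 mol, giving 0.67557 Si and 1.35114 O.
Oxygen sums to 2.70187; scaling by 12/2.70187 = 4.44137 puts the formula on 12 O.
Mg: 0.38433 × 4.44137 = 1.707 atoms per formula unit.

1.707 Mg apfu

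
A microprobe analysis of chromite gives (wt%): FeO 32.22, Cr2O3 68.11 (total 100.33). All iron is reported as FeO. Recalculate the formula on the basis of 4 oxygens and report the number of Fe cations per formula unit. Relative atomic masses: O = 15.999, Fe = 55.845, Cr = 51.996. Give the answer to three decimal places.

1.001 Fe apfu

FeO (M=71.844): mol = 0.44847; Fe = 0.44847, O = 0.44847.
Cr2O3 (M=151.989): mol = 0.44812; Cr = 0.89624, O = 1.34436.
ΣO = 1.79283; factor = 4/ΣO = 2.23111.
Fe apfu = 0.44847 × 2.23111 = 1.001.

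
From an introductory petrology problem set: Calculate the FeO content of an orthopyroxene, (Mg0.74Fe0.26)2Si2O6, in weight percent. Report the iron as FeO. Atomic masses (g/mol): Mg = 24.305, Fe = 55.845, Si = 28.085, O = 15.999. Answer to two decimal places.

M((Mg0.74Fe0.26)2Si2O6) = 217.175 g/mol; M(FeO) = 71.844 g/mol.
Moles FeO per formula unit = 0.52 Fe ÷ 1 = 0.5200.
FeO fraction = (0.5200 × 71.844) / 217.175 = 37.359/217.175 = 0.1720.

17.20 wt%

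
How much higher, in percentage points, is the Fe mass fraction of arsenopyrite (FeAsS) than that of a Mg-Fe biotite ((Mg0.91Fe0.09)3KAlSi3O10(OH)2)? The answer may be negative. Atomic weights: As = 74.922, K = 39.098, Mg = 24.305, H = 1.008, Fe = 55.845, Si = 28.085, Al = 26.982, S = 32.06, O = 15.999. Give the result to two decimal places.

30.76 percentage points

Fe in FeAsS: molar mass 162.827 g/mol; 1×55.845 = 55.845 g → 34.30 wt%.
Fe in (Mg0.91Fe0.09)3KAlSi3O10(OH)2: molar mass 425.770 g/mol; 0.27×55.845 = 15.078 g → 3.54 wt%.
Difference = 34.30 − 3.54 = 30.76 percentage points.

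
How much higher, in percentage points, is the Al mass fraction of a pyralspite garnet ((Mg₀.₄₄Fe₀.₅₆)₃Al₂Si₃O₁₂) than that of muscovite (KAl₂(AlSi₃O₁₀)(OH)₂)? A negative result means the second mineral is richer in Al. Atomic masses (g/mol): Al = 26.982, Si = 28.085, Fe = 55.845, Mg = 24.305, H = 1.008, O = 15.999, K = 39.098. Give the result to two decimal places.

M((Mg₀.₄₄Fe₀.₅₆)₃Al₂Si₃O₁₂) = 456.109 g/mol, so wt% Al = 53.964/456.109 × 100 = 11.83%.
M(KAl₂(AlSi₃O₁₀)(OH)₂) = 398.303 g/mol, so wt% Al = 80.946/398.303 × 100 = 20.32%.
11.83 − 20.32 = -8.49 pp.

-8.49 percentage points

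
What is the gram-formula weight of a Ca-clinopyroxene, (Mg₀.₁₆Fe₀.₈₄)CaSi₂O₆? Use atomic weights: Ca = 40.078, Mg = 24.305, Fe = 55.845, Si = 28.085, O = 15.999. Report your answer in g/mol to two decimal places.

The formula mass is the sum 0.16(24.305) + 0.84(55.845) + 1(40.078) + 2(28.085) + 6(15.999).

243.04 g/mol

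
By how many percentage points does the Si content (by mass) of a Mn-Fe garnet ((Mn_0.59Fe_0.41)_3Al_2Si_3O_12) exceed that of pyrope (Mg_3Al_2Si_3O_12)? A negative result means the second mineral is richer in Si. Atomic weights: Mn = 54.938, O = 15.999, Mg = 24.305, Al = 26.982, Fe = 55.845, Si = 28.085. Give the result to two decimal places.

First mineral: 84.255 g Si in 496.137 g formula = 16.98 wt% Si.
Second mineral: 84.255 g Si in 403.122 g formula = 20.90 wt% Si.
16.98% − 20.90% gives a difference of -3.92 percentage points.

-3.92 percentage points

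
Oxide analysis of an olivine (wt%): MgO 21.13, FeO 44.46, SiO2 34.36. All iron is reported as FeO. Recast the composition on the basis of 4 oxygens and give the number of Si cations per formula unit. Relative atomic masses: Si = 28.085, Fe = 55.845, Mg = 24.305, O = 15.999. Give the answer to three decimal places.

MgO (M=40.304): mol = 0.52427; Mg = 0.52427, O = 0.52427.
FeO (M=71.844): mol = 0.61884; Fe = 0.61884, O = 0.61884.
SiO2 (M=60.083): mol = 0.57188; Si = 0.57188, O = 1.14376.
ΣO = 2.28687; factor = 4/ΣO = 1.74912.
Si apfu = 0.57188 × 1.74912 = 1.000.

1.000 Si apfu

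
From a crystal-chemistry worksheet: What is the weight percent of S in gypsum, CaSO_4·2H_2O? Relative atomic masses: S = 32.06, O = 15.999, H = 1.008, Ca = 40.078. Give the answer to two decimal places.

Formula mass = 1×40.078 + 1×32.06 + 6×15.999 + 4×1.008 = 172.164 g/mol, of which 32.060 g is S.
So S makes up 32.060/172.164 = 0.1862 of the mass, i.e. 18.62%.

18.62 weight percent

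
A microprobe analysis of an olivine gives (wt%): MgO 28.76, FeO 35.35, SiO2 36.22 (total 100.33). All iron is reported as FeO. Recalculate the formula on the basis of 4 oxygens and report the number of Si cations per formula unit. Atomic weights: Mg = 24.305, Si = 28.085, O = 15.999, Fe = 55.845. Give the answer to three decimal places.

1.000 Si apfu

MgO: 28.76/40.304 = 0.71358 mol → 0.71358 mol Mg, 0.71358 mol O.
FeO: 35.35/71.844 = 0.49204 mol → 0.49204 mol Fe, 0.49204 mol O.
SiO2: 36.22/60.083 = 0.60283 mol → 0.60283 mol Si, 1.20566 mol O.
Total oxygen = 2.41128 mol. Normalization factor = 4/2.41128 = 1.65887.
Si per 4 O = 0.60283 × 1.65887 = 1.000.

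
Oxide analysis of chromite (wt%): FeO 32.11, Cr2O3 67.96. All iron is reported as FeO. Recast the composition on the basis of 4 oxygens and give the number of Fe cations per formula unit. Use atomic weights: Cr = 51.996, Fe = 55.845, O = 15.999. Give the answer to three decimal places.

FeO (M=71.844): mol = 0.44694; Fe = 0.44694, O = 0.44694.
Cr2O3 (M=151.989): mol = 0.44714; Cr = 0.89428, O = 1.34142.
ΣO = 1.78836; factor = 4/ΣO = 2.23669.
Fe apfu = 0.44694 × 2.23669 = 1.000.

1.000 Fe apfu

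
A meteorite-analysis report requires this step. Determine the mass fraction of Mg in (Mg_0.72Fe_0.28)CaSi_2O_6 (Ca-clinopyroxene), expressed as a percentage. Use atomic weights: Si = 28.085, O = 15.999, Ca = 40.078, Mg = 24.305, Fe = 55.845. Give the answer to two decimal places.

M((Mg_0.72Fe_0.28)CaSi_2O_6) = 225.378 g/mol.
Mg contributes 0.72 × 24.305 = 17.500 g per mole.
17.500/225.378 = 0.0776 → 7.76%.

7.76 wt%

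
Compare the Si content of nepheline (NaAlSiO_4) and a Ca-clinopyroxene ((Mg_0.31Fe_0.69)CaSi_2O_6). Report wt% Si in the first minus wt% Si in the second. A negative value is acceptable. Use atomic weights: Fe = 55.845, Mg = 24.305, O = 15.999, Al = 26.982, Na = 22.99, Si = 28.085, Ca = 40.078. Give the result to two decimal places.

M(NaAlSiO_4) = 142.053 g/mol, so wt% Si = 28.085/142.053 × 100 = 19.77%.
M((Mg_0.31Fe_0.69)CaSi_2O_6) = 238.310 g/mol, so wt% Si = 56.170/238.310 × 100 = 23.57%.
19.77 − 23.57 = -3.80 pp.

-3.80 percentage points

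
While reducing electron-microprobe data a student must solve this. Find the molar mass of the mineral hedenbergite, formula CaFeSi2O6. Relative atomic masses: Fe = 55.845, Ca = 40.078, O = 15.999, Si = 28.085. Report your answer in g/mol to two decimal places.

Ca: 1 × 40.078 = 40.0780
Fe: 1 × 55.845 = 55.8450
Si: 2 × 28.085 = 56.1700
O: 6 × 15.999 = 95.9940
Summing the contributions gives the formula mass.

248.09 g/mol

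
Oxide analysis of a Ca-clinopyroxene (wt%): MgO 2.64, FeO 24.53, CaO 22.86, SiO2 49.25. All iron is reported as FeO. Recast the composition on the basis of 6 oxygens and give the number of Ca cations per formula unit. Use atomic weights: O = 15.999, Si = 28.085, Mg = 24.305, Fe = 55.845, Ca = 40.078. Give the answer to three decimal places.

MgO: 2.64/40.304 = 0.06550 mol → 0.06550 mol Mg, 0.06550 mol O.
FeO: 24.53/71.844 = 0.34143 mol → 0.34143 mol Fe, 0.34143 mol O.
CaO: 22.86/56.077 = 0.40765 mol → 0.40765 mol Ca, 0.40765 mol O.
SiO2: 49.25/60.083 = 0.81970 mol → 0.81970 mol Si, 1.63940 mol O.
Total oxygen = 2.45398 mol. Normalization factor = 6/2.45398 = 2.44501.
Ca per 6 O = 0.40765 × 2.44501 = 0.997.

0.997 Ca apfu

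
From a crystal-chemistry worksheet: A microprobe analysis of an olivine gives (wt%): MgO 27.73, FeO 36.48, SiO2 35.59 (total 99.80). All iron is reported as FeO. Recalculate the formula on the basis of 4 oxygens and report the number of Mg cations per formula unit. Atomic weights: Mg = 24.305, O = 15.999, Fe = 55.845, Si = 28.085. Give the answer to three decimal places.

27.73 wt% MgO ÷ 40.304 g/mol = 0.68802 mol, giving 0.68802 Mg and 0.68802 O.
36.48 wt% FeO ÷ 71.844 g/mol = 0.50777 mol, giving 0.50777 Fe and 0.50777 O.
35.59 wt% SiO2 ÷ 60.083 g/mol = 0.59235 mol, giving 0.59235 Si and 1.18470 O.
Oxygen sums to 2.38049; scaling by 4/2.38049 = 1.68033 puts the formula on 4 O.
Mg: 0.68802 × 1.68033 = 1.156 atoms per formula unit.

1.156 Mg apfu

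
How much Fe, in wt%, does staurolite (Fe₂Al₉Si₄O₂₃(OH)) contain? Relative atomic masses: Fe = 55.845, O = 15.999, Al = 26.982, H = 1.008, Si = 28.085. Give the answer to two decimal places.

Molar mass of Fe₂Al₉Si₄O₂₃(OH): 2·55.845 + 9·26.982 + 4·28.085 + 24·15.999 + 1·1.008 = 851.852 g/mol.
Mass of Fe per formula unit: 2 × 55.845 = 111.690 g.
Weight fraction Fe = 111.690 / 851.852 = 0.1311.

13.11 wt%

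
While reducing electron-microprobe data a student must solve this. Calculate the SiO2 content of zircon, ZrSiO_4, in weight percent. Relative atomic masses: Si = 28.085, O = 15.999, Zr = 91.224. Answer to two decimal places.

M(ZrSiO_4) = 183.305 g/mol; M(SiO2) = 60.083 g/mol.
Moles SiO2 per formula unit = 1 Si ÷ 1 = 1.0000.
SiO2 fraction = (1.0000 × 60.083) / 183.305 = 60.083/183.305 = 0.3278.

32.78 wt%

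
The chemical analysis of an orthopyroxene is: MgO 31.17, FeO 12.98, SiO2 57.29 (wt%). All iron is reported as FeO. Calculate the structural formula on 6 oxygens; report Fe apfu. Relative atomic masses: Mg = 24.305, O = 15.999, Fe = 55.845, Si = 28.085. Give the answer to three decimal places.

31.17 wt% MgO ÷ 40.304 g/mol = 0.77337 mol, giving 0.77337 Mg and 0.77337 O.
12.98 wt% FeO ÷ 71.844 g/mol = 0.18067 mol, giving 0.18067 Fe and 0.18067 O.
57.29 wt% SiO2 ÷ 60.083 g/mol = 0.95351 mol, giving 0.95351 Si and 1.90702 O.
Oxygen sums to 2.86106; scaling by 6/2.86106 = 2.09712 puts the formula on 6 O.
Fe: 0.18067 × 2.09712 = 0.379 atoms per formula unit.

0.379 Fe apfu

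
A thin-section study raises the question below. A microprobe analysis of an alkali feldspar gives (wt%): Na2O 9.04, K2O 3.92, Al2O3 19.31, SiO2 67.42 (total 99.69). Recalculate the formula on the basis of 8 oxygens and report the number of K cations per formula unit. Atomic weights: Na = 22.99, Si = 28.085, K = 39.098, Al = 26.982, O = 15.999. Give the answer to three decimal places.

9.04 wt% Na2O ÷ 61.979 g/mol = 0.14586 mol, giving 0.29172 Na and 0.14586 O.
3.92 wt% K2O ÷ 94.195 g/mol = 0.04162 mol, giving 0.08324 K and 0.04162 O.
19.31 wt% Al2O3 ÷ 101.961 g/mol = 0.18939 mol, giving 0.37878 Al and 0.56817 O.
67.42 wt% SiO2 ÷ 60.083 g/mol = 1.12211 mol, giving 1.12211 Si and 2.24422 O.
Oxygen sums to 2.99987; scaling by 8/2.99987 = 2.66678 puts the formula on 8 O.
K: 0.08324 × 2.66678 = 0.222 atoms per formula unit.

0.222 K apfu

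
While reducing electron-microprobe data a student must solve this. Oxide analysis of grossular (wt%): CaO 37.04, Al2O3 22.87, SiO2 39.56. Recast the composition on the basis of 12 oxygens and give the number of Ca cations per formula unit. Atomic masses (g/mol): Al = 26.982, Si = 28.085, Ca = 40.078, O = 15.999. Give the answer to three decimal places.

37.04 wt% CaO ÷ 56.077 g/mol = 0.66052 mol, giving 0.66052 Ca and 0.66052 O.
22.87 wt% Al2O3 ÷ 101.961 g/mol = 0.22430 mol, giving 0.44860 Al and 0.67290 O.
39.56 wt% SiO2 ÷ 60.083 g/mol = 0.65842 mol, giving 0.65842 Si and 1.31684 O.
Oxygen sums to 2.65026; scaling by 12/2.65026 = 4.52786 puts the formula on 12 O.
Ca: 0.66052 × 4.52786 = 2.991 atoms per formula unit.

2.991 Ca apfu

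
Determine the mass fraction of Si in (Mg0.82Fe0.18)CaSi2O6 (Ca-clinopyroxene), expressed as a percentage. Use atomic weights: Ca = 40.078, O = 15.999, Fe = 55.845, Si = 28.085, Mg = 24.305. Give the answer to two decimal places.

Molar mass of (Mg0.82Fe0.18)CaSi2O6: 0.82·24.305 + 0.18·55.845 + 1·40.078 + 2·28.085 + 6·15.999 = 222.224 g/mol.
Mass of Si per formula unit: 2 × 28.085 = 56.170 g.
Weight fraction Si = 56.170 / 222.224 = 0.2528.

25.28 weight percent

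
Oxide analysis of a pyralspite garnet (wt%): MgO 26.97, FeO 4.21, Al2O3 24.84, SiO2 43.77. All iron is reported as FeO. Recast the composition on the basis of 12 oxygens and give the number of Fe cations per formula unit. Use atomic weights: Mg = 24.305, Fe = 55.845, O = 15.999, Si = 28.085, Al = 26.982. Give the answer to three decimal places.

0.241 Fe apfu

MgO (M=40.304): mol = 0.66916; Mg = 0.66916, O = 0.66916.
FeO (M=71.844): mol = 0.05860; Fe = 0.05860, O = 0.05860.
Al2O3 (M=101.961): mol = 0.24362; Al = 0.48724, O = 0.73086.
SiO2 (M=60.083): mol = 0.72849; Si = 0.72849, O = 1.45698.
ΣO = 2.91560; factor = 12/ΣO = 4.11579.
Fe apfu = 0.05860 × 4.11579 = 0.241.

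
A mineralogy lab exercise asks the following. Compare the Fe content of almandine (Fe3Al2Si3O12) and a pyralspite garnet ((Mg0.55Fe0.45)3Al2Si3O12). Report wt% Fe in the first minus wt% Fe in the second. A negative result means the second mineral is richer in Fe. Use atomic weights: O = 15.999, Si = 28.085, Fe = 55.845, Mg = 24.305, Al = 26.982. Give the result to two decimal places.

16.74 percentage points

First mineral: 167.535 g Fe in 497.742 g formula = 33.66 wt% Fe.
Second mineral: 75.391 g Fe in 445.701 g formula = 16.92 wt% Fe.
33.66% − 16.92% gives a difference of 16.74 percentage points.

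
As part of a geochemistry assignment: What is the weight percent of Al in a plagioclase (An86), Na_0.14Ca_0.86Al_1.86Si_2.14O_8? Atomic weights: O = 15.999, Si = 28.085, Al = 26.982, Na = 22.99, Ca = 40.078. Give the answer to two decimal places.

Molar mass of Na_0.14Ca_0.86Al_1.86Si_2.14O_8: 0.14*22.99 + 0.86*40.078 + 1.86*26.982 + 2.14*28.085 + 8*15.999 = 275.966 g/mol.
Mass of Al per formula unit: 1.86 × 26.982 = 50.187 g.
Weight fraction Al = 50.187 / 275.966 = 0.1819.

18.19 wt%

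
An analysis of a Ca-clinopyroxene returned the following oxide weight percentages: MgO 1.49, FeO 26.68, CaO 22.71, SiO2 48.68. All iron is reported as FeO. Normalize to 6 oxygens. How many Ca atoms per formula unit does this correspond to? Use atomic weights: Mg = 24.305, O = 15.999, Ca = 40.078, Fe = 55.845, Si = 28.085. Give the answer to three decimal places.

1.49 wt% MgO ÷ 40.304 g/mol = 0.03697 mol, giving 0.03697 Mg and 0.03697 O.
26.68 wt% FeO ÷ 71.844 g/mol = 0.37136 mol, giving 0.37136 Fe and 0.37136 O.
22.71 wt% CaO ÷ 56.077 g/mol = 0.40498 mol, giving 0.40498 Ca and 0.40498 O.
48.68 wt% SiO2 ÷ 60.083 g/mol = 0.81021 mol, giving 0.81021 Si and 1.62042 O.
Oxygen sums to 2.43373; scaling by 6/2.43373 = 2.46535 puts the formula on 6 O.
Ca: 0.40498 × 2.46535 = 0.998 atoms per formula unit.

0.998 Ca apfu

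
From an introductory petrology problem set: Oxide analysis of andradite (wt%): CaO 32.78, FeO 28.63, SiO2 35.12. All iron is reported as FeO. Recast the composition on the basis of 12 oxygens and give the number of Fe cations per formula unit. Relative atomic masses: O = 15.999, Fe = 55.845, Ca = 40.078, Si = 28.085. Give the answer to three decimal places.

2.222 Fe apfu

CaO (M=56.077): mol = 0.58455; Ca = 0.58455, O = 0.58455.
FeO (M=71.844): mol = 0.39850; Fe = 0.39850, O = 0.39850.
SiO2 (M=60.083): mol = 0.58452; Si = 0.58452, O = 1.16904.
ΣO = 2.15209; factor = 12/ΣO = 5.57597.
Fe apfu = 0.39850 × 5.57597 = 2.222.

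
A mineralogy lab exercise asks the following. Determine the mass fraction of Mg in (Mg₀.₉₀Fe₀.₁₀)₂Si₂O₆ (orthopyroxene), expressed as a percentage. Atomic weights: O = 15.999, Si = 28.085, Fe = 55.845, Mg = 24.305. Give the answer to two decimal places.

21.13 weight percent

M((Mg₀.₉₀Fe₀.₁₀)₂Si₂O₆) = 207.082 g/mol.
Mg contributes 1.80 × 24.305 = 43.749 g per mole.
43.749/207.082 = 0.2113 → 21.13%.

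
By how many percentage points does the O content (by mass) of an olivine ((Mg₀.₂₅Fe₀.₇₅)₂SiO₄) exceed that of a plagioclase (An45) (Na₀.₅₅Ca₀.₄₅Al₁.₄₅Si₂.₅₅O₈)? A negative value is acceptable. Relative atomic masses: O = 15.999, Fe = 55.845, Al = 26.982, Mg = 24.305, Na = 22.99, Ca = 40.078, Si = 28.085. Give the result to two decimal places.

-13.47 percentage points

First mineral: 63.996 g O in 188.001 g formula = 34.04 wt% O.
Second mineral: 127.992 g O in 269.412 g formula = 47.51 wt% O.
34.04% − 47.51% gives a difference of -13.47 percentage points.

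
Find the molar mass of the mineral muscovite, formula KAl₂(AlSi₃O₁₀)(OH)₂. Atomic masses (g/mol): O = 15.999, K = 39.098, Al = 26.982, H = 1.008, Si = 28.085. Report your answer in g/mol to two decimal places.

398.30 g/mol

The formula mass is the sum 1·39.098 + 3·26.982 + 3·28.085 + 12·15.999 + 2·1.008.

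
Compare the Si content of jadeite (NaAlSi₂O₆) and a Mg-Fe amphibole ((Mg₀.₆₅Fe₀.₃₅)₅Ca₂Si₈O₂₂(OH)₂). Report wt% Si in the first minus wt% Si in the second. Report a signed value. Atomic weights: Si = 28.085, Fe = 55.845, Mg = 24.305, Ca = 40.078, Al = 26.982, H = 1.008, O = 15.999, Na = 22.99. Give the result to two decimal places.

Si in NaAlSi₂O₆: molar mass 202.136 g/mol; 2×28.085 = 56.170 g → 27.79 wt%.
Si in (Mg₀.₆₅Fe₀.₃₅)₅Ca₂Si₈O₂₂(OH)₂: molar mass 867.548 g/mol; 8×28.085 = 224.680 g → 25.90 wt%.
Difference = 27.79 − 25.90 = 1.89 percentage points.

1.89 percentage points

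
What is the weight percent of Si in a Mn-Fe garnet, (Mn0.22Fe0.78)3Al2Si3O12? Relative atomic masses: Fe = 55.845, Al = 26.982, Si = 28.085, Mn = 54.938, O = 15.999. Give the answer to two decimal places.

16.95 wt%

Molar mass of (Mn0.22Fe0.78)3Al2Si3O12: 0.66×54.938 + 2.34×55.845 + 2×26.982 + 3×28.085 + 12×15.999 = 497.143 g/mol.
Mass of Si per formula unit: 3 × 28.085 = 84.255 g.
Weight fraction Si = 84.255 / 497.143 = 0.1695.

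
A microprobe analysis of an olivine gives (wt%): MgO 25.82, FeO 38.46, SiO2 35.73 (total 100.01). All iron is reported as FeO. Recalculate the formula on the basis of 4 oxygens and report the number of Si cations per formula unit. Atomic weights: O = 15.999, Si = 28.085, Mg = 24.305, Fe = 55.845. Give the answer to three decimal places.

25.82 wt% MgO ÷ 40.304 g/mol = 0.64063 mol, giving 0.64063 Mg and 0.64063 O.
38.46 wt% FeO ÷ 71.844 g/mol = 0.53533 mol, giving 0.53533 Fe and 0.53533 O.
35.73 wt% SiO2 ÷ 60.083 g/mol = 0.59468 mol, giving 0.59468 Si and 1.18936 O.
Oxygen sums to 2.36532; scaling by 4/2.36532 = 1.69110 puts the formula on 4 O.
Si: 0.59468 × 1.69110 = 1.006 atoms per formula unit.

1.006 Si apfu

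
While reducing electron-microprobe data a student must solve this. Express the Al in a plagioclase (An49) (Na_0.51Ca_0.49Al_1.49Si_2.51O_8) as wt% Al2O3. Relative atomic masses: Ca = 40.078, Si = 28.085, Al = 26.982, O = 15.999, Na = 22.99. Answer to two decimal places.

28.13 wt%

M(Na_0.51Ca_0.49Al_1.49Si_2.51O_8) = 270.052 g/mol; M(Al2O3) = 101.961 g/mol.
Moles Al2O3 per formula unit = 1.49 Al ÷ 2 = 0.7450.
Al2O3 fraction = (0.7450 × 101.961) / 270.052 = 75.961/270.052 = 0.2813.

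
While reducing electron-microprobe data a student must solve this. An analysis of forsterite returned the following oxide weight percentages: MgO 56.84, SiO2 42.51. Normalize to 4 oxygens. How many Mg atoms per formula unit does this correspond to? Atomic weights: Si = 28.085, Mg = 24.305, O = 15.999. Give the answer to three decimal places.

1.997 Mg apfu

56.84 wt% MgO ÷ 40.304 g/mol = 1.41028 mol, giving 1.41028 Mg and 1.41028 O.
42.51 wt% SiO2 ÷ 60.083 g/mol = 0.70752 mol, giving 0.70752 Si and 1.41504 O.
Oxygen sums to 2.82532; scaling by 4/2.82532 = 1.41577 puts the formula on 4 O.
Mg: 1.41028 × 1.41577 = 1.997 atoms per formula unit.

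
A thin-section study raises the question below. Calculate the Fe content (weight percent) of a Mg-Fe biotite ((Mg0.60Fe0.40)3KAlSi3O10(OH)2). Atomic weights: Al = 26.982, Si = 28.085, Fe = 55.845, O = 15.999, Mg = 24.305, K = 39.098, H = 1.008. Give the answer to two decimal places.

Molar mass of (Mg0.60Fe0.40)3KAlSi3O10(OH)2: 1.80*24.305 + 1.20*55.845 + 1*39.098 + 1*26.982 + 3*28.085 + 12*15.999 + 2*1.008 = 455.102 g/mol.
Mass of Fe per formula unit: 1.20 × 55.845 = 67.014 g.
Weight fraction Fe = 67.014 / 455.102 = 0.1473.

14.73 weight percent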